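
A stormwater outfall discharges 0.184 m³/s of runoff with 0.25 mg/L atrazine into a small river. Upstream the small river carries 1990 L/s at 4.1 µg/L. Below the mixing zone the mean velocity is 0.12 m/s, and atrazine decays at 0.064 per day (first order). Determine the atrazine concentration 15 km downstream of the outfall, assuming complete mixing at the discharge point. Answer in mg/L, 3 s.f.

0.0227 mg/L

1990 L/s = 1.99 m³/s.
4.1 µg/L = 0.0041 mg/L.
After complete mixing, C₀ = (0.184·0.25 + 1.99·0.0041) / 2.174 = 0.02491 mg/L.
Travel time t = 1.5e+04 m / 0.12 m/s = 1.25e+05 s = 1.447 d.
C = 0.02491·exp(−0.064·1.447) = 0.02491·0.9116 = 0.02271 mg/L.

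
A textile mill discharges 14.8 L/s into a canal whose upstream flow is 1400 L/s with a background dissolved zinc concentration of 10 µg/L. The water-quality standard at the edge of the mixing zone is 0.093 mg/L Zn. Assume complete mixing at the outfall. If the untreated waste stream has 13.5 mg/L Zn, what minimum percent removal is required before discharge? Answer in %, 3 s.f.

14.8 L/s = 0.0148 m³/s.
1400 L/s = 1.4 m³/s.
10 µg/L = 0.01 mg/L.
Mass balance: 0.093·1.415 = 0.0148·Cₑ + 1.4·0.01.
Cₑ = (0.1316 − 0.014) / 0.0148 = 7.944 mg/L.
Required removal = 1 − 7.944/13.5 = 41.15 %.

41.2 %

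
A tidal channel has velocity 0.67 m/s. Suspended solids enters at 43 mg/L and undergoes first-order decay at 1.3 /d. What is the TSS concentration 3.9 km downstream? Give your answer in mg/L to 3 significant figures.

39.4 mg/L

Travel time t = 3.9 km / 0.67 m/s = 3900/0.67 = 5821 s = 0.06737 d.
First-order decay: C = 43·exp(−1.3·0.06737) = 43·0.9161 = 39.39 mg/L.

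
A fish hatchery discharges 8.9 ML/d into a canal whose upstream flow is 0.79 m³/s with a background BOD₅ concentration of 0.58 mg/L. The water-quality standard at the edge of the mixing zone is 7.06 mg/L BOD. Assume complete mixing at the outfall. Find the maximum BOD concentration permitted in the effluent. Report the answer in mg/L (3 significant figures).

8.9 ML/d = 0.103 m³/s.
Mass balance: 7.06·0.893 = 0.103·Cₑ + 0.79·0.58.
Cₑ = (6.305 − 0.4582) / 0.103 = 56.76 mg/L.

56.8 mg/L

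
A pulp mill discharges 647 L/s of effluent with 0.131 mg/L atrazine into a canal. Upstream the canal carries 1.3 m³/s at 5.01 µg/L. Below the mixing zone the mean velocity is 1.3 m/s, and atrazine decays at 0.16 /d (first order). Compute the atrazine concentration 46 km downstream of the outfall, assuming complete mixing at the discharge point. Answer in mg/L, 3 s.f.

0.0439 mg/L

647 L/s = 0.647 m³/s.
5.01 µg/L = 0.00501 mg/L.
After complete mixing, C₀ = (0.647·0.131 + 1.3·0.00501) / 1.947 = 0.04688 mg/L.
Travel time t = 4.6e+04 m / 1.3 m/s = 3.538e+04 s = 0.4095 d.
C = 0.04688·exp(−0.16·0.4095) = 0.04688·0.9366 = 0.0439 mg/L.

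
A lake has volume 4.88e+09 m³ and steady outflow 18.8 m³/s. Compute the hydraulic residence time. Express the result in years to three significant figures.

Q = 18.8 m³/s × 3.156e+07 s/yr = 5.933e+08 m³/yr.
Hydraulic residence time τ = V/Q = 4.88e+09/5.933e+08 = 8.225 yr.

8.23 yr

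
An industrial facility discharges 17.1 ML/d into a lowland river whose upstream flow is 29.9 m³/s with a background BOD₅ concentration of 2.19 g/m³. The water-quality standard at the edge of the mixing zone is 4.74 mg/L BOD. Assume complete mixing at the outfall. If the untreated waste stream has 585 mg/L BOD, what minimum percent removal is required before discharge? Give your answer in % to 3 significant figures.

17.1 ML/d = 0.1979 m³/s.
Mass balance: 4.74·30.1 = 0.1979·Cₑ + 29.9·2.19.
Cₑ = (142.7 − 65.48) / 0.1979 = 390 mg/L.
Required removal = 1 − 390/585 = 33.34 %.

33.3 %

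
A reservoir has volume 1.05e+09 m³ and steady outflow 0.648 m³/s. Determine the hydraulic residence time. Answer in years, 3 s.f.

Q = 0.648 m³/s × 3.156e+07 s/yr = 2.045e+07 m³/yr.
Hydraulic residence time τ = V/Q = 1.05e+09/2.045e+07 = 51.35 yr.

51.3 yr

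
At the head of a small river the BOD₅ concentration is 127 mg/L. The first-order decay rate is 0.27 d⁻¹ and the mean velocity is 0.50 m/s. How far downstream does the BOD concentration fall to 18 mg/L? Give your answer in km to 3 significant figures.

From C = C₀·e^(−kt), t = ln(C₀/C)/k = ln(127/18)/0.27 = 1.954/0.27 = 7.236 d.
Distance = v·t = 0.50 m/s × 6.252e+05 s = 3.126e+05 m = 312.6 km.

313 km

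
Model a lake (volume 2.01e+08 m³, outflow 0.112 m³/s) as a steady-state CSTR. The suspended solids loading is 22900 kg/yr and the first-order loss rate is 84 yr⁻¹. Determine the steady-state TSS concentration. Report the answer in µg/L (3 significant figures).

1.36 µg/L

Outflow Q = 0.112 m³/s × 3.156e+07 s/yr = 3.534e+06 m³/yr.
Steady-state CSTR mass balance: W = Q·C + k·V·C, so C = W/(Q + kV).
Q + kV = 3.534e+06 + 84·2.01e+08 = 1.689e+10 m³/yr.
C = 22900/1.689e+10 = 1.356e-06 kg/m³ = 0.001356 mg/L = 1.356 µg/L.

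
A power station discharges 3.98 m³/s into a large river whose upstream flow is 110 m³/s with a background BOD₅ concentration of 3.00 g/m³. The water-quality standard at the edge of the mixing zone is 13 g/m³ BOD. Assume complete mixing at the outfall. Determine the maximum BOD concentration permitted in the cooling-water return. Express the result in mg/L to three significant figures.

Mass balance: 13·114 = 3.98·Cₑ + 110·3.
Cₑ = (1482 − 330) / 3.98 = 289.4 mg/L.

289 mg/L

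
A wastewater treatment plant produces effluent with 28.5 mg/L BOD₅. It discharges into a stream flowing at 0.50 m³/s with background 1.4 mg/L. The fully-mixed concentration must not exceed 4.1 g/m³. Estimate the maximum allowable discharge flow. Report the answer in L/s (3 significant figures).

55.3 L/s

Mass balance at complete mixing: C_std·(Q_w + Q_r) = Q_w·C_e + Q_r·C_b.
Rearranging, Q_w = Q_r·(C_std − C_b)/(C_e − C_std) = 0.50·(4.1 − 1.4) / (28.5 − 4.1) = 0.05533 m³/s.
= 55.33 L/s.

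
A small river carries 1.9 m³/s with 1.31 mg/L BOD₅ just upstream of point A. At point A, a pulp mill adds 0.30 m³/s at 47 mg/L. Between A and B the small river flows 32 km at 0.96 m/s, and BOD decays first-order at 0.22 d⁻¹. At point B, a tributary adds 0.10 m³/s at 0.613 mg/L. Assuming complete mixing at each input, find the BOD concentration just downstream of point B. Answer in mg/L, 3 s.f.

6.65 mg/L

After input A: C = (1.9·1.31 + 0.3·47) / 2.2 = 7.54 mg/L.
Over the 32 km reach to input B (t = 3.333e+04 s = 0.3858 d), decay gives C = 7.54·exp(−0.22·0.3858) = 6.927 mg/L.
After input B: C = (2.2·6.927 + 0.1·0.613) / 2.3 = 6.652 mg/L.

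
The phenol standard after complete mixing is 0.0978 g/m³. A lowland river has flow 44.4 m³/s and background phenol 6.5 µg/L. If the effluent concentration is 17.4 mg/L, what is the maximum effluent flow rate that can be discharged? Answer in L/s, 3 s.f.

234 L/s

6.5 µg/L = 0.0065 mg/L.
Mass balance at complete mixing: C_std·(Q_w + Q_r) = Q_w·C_e + Q_r·C_b.
Rearranging, Q_w = Q_r·(C_std − C_b)/(C_e − C_std) = 44.4·(0.0978 − 0.0065) / (17.4 − 0.0978) = 0.2343 m³/s.
= 234.3 L/s.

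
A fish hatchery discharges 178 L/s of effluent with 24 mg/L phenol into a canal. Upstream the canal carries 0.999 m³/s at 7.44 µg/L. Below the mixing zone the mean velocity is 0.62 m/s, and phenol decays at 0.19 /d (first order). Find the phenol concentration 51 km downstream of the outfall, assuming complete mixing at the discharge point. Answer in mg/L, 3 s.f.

3.03 mg/L

178 L/s = 0.178 m³/s.
7.44 µg/L = 0.00744 mg/L.
After complete mixing, C₀ = (0.178·24 + 0.999·0.00744) / 1.177 = 3.636 mg/L.
Travel time t = 5.1e+04 m / 0.62 m/s = 8.226e+04 s = 0.9521 d.
C = 3.636·exp(−0.19·0.9521) = 3.636·0.8345 = 3.034 mg/L.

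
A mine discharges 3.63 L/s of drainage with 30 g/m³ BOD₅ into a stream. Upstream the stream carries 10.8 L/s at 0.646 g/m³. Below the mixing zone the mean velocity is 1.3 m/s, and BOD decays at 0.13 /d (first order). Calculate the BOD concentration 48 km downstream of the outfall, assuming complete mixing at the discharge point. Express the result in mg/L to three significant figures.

7.60 mg/L

3.63 L/s = 0.00363 m³/s.
10.8 L/s = 0.0108 m³/s.
After complete mixing, C₀ = (0.00363·30 + 0.0108·0.646) / 0.01443 = 8.03 mg/L.
Travel time t = 4.8e+04 m / 1.3 m/s = 3.692e+04 s = 0.4274 d.
C = 8.03·exp(−0.13·0.4274) = 8.03·0.946 = 7.596 mg/L.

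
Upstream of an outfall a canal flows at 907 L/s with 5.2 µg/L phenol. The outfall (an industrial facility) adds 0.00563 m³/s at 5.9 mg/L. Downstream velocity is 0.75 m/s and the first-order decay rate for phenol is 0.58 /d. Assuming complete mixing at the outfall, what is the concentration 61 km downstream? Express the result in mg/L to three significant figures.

0.0241 mg/L

907 L/s = 0.907 m³/s.
5.2 µg/L = 0.0052 mg/L.
After complete mixing, C₀ = (0.00563·5.9 + 0.907·0.0052) / 0.9126 = 0.04156 mg/L.
Travel time t = 6.1e+04 m / 0.75 m/s = 8.133e+04 s = 0.9414 d.
C = 0.04156·exp(−0.58·0.9414) = 0.04156·0.5793 = 0.02408 mg/L.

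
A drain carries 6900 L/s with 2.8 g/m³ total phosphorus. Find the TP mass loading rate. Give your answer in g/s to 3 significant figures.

6900 L/s = 6.9 m³/s.
Mass flux = Q·C = 6.9 m³/s × 2.8 g/m³ = 19.32 g/s.

19.3 g/s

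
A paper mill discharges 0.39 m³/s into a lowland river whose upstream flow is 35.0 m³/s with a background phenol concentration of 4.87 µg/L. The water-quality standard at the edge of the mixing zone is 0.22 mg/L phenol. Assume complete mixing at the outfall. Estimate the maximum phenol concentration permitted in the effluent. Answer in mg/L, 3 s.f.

4.87 µg/L = 0.00487 mg/L.
Mass balance: 0.22·35.39 = 0.39·Cₑ + 35·0.00487.
Cₑ = (7.786 − 0.1705) / 0.39 = 19.53 mg/L.

19.5 mg/L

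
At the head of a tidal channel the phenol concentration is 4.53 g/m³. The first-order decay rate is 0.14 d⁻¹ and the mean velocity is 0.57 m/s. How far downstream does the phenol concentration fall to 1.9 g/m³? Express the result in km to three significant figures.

From C = C₀·e^(−kt), t = ln(C₀/C)/k = ln(4.53/1.9)/0.14 = 0.8689/0.14 = 6.206 d.
Distance = v·t = 0.57 m/s × 5.362e+05 s = 3.056e+05 m = 305.6 km.

306 km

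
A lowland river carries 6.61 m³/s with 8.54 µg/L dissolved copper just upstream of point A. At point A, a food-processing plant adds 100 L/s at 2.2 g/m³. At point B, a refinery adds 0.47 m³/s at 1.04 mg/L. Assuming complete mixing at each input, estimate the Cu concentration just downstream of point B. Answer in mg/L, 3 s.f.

8.54 µg/L = 0.00854 mg/L.
100 L/s = 0.1 m³/s.
After input A: C = (6.61·0.00854 + 0.1·2.2) / 6.71 = 0.0412 mg/L.
After input B: C = (6.71·0.0412 + 0.47·1.04) / 7.18 = 0.1066 mg/L.

0.107 mg/L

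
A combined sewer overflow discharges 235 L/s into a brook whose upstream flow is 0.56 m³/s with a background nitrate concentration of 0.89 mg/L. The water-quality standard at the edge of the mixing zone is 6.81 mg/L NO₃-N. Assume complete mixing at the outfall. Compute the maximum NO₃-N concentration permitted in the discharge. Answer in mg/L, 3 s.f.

235 L/s = 0.235 m³/s.
Mass balance: 6.81·0.795 = 0.235·Cₑ + 0.56·0.89.
Cₑ = (5.414 − 0.4984) / 0.235 = 20.92 mg/L.

20.9 mg/L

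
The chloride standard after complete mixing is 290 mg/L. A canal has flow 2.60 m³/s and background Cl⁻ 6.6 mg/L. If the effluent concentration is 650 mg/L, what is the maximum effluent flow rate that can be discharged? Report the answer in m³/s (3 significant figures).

Mass balance at complete mixing: C_std·(Q_w + Q_r) = Q_w·C_e + Q_r·C_b.
Rearranging, Q_w = Q_r·(C_std − C_b)/(C_e − C_std) = 2.60·(290 − 6.6) / (650 − 290) = 2.047 m³/s.

2.05 m³/s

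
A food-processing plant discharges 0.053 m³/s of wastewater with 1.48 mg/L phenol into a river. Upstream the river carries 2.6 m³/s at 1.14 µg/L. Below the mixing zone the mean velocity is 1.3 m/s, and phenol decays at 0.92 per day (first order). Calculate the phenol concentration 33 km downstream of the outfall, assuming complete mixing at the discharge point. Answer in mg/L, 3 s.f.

1.14 µg/L = 0.00114 mg/L.
After complete mixing, C₀ = (0.053·1.48 + 2.6·0.00114) / 2.653 = 0.03068 mg/L.
Travel time t = 3.3e+04 m / 1.3 m/s = 2.538e+04 s = 0.2938 d.
C = 0.03068·exp(−0.92·0.2938) = 0.03068·0.7632 = 0.02342 mg/L.

0.0234 mg/L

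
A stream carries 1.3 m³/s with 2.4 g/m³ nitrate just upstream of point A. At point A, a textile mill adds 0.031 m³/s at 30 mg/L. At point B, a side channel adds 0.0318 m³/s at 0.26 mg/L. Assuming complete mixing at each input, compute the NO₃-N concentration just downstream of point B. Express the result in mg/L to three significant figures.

After input A: C = (1.3·2.4 + 0.031·30) / 1.331 = 3.043 mg/L.
After input B: C = (1.331·3.043 + 0.0318·0.26) / 1.363 = 2.978 mg/L.

2.98 mg/L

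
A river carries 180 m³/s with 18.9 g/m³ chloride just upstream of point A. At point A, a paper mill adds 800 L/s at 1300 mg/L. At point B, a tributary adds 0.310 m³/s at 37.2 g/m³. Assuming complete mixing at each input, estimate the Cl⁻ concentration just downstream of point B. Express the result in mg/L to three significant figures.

800 L/s = 0.8 m³/s.
After input A: C = (180·18.9 + 0.8·1300) / 180.8 = 24.57 mg/L.
After input B: C = (180.8·24.57 + 0.31·37.2) / 181.1 = 24.59 mg/L.

24.6 mg/L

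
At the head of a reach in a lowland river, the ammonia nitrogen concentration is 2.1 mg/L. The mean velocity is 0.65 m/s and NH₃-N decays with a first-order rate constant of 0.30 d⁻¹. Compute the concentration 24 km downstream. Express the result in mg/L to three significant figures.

1.85 mg/L

Travel time t = 24 km / 0.65 m/s = 2.4e+04/0.65 = 3.692e+04 s = 0.4274 d.
First-order decay: C = 2.1·exp(−0.30·0.4274) = 2.1·0.8797 = 1.847 mg/L.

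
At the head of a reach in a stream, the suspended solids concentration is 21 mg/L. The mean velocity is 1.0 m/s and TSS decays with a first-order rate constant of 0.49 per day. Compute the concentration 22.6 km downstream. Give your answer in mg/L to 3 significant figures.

Travel time t = 22.6 km / 1.0 m/s = 2.26e+04/1.0 = 2.26e+04 s = 0.2616 d.
First-order decay: C = 21·exp(−0.49·0.2616) = 21·0.8797 = 18.47 mg/L.

18.5 mg/L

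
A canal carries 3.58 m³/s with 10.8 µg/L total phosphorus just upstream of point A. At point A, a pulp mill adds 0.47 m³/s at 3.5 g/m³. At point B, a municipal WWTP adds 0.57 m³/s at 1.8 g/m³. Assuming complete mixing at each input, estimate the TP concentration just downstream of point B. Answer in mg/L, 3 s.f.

10.8 µg/L = 0.0108 mg/L.
After input A: C = (3.58·0.0108 + 0.47·3.5) / 4.05 = 0.4157 mg/L.
After input B: C = (4.05·0.4157 + 0.57·1.8) / 4.62 = 0.5865 mg/L.

0.587 mg/L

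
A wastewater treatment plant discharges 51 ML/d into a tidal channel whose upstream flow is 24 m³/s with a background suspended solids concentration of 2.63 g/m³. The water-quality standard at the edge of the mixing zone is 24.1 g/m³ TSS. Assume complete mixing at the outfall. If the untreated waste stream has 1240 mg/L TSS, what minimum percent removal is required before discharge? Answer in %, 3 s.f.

51 ML/d = 0.5903 m³/s.
Mass balance: 24.1·24.59 = 0.5903·Cₑ + 24·2.63.
Cₑ = (592.6 − 63.12) / 0.5903 = 897 mg/L.
Required removal = 1 − 897/1240 = 27.66 %.

27.7 %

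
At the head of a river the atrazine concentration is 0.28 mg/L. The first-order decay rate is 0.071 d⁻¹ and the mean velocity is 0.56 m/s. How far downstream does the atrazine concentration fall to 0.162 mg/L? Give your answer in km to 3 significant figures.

373 km

From C = C₀·e^(−kt), t = ln(C₀/C)/k = ln(0.28/0.162)/0.071 = 0.5472/0.071 = 7.707 d.
Distance = v·t = 0.56 m/s × 6.659e+05 s = 3.729e+05 m = 372.9 km.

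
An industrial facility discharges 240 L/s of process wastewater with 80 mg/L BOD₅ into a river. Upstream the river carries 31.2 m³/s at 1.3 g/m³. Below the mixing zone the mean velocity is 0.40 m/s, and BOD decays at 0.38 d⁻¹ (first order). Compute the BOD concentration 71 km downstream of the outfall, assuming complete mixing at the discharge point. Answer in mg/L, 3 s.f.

0.871 mg/L

240 L/s = 0.24 m³/s.
After complete mixing, C₀ = (0.24·80 + 31.2·1.3) / 31.44 = 1.901 mg/L.
Travel time t = 7.1e+04 m / 0.40 m/s = 1.775e+05 s = 2.054 d.
C = 1.901·exp(−0.38·2.054) = 1.901·0.4581 = 0.8707 mg/L.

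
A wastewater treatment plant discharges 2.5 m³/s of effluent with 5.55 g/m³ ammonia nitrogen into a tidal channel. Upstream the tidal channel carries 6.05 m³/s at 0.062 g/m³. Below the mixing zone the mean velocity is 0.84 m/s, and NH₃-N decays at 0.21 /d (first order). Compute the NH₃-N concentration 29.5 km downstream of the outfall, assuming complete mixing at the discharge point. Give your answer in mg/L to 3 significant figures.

After complete mixing, C₀ = (2.5·5.55 + 6.05·0.062) / 8.55 = 1.667 mg/L.
Travel time t = 2.95e+04 m / 0.84 m/s = 3.512e+04 s = 0.4065 d.
C = 1.667·exp(−0.21·0.4065) = 1.667·0.9182 = 1.53 mg/L.

1.53 mg/L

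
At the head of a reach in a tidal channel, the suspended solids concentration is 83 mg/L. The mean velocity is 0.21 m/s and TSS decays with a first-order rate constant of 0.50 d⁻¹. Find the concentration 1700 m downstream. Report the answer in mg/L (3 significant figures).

Travel time t = 1700 m / 0.21 m/s = 1700/0.21 = 8095 s = 0.09369 d.
First-order decay: C = 83·exp(−0.50·0.09369) = 83·0.9542 = 79.2 mg/L.

79.2 mg/L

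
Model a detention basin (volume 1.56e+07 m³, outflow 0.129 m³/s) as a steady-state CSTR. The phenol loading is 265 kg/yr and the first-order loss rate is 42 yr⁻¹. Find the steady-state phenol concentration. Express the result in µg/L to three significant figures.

0.402 µg/L

Outflow Q = 0.129 m³/s × 3.156e+07 s/yr = 4.071e+06 m³/yr.
Steady-state CSTR mass balance: W = Q·C + k·V·C, so C = W/(Q + kV).
Q + kV = 4.071e+06 + 42·1.56e+07 = 6.593e+08 m³/yr.
C = 265/6.593e+08 = 4.02e-07 kg/m³ = 0.000402 mg/L = 0.402 µg/L.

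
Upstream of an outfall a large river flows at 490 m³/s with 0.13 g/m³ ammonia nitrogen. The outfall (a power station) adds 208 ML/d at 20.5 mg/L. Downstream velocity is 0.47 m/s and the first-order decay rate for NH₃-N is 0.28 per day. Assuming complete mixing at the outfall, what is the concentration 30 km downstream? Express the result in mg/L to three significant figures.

208 ML/d = 2.407 m³/s.
After complete mixing, C₀ = (2.407·20.5 + 490·0.13) / 492.4 = 0.2296 mg/L.
Travel time t = 3e+04 m / 0.47 m/s = 6.383e+04 s = 0.7388 d.
C = 0.2296·exp(−0.28·0.7388) = 0.2296·0.8131 = 0.1867 mg/L.

0.187 mg/L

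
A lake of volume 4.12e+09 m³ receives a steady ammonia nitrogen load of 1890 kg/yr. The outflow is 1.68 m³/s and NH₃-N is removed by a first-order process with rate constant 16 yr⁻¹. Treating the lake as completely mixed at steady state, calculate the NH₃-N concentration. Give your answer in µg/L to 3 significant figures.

0.0286 µg/L

Outflow Q = 1.68 m³/s × 3.156e+07 s/yr = 5.302e+07 m³/yr.
Steady-state CSTR mass balance: W = Q·C + k·V·C, so C = W/(Q + kV).
Q + kV = 5.302e+07 + 16·4.12e+09 = 6.597e+10 m³/yr.
C = 1890/6.597e+10 = 2.865e-08 kg/m³ = 2.865e-05 mg/L = 0.02865 µg/L.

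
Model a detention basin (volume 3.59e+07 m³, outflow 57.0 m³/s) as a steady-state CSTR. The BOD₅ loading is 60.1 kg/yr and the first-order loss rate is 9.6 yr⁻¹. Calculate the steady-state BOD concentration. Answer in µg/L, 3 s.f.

0.0280 µg/L

Outflow Q = 57.0 m³/s × 3.156e+07 s/yr = 1.799e+09 m³/yr.
Steady-state CSTR mass balance: W = Q·C + k·V·C, so C = W/(Q + kV).
Q + kV = 1.799e+09 + 9.6·3.59e+07 = 2.143e+09 m³/yr.
C = 60.1/2.143e+09 = 2.804e-08 kg/m³ = 2.804e-05 mg/L = 0.02804 µg/L.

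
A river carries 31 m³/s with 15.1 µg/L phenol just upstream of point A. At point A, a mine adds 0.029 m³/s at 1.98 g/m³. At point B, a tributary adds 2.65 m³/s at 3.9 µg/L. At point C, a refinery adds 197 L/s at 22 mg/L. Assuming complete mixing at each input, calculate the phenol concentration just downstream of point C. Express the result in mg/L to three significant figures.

15.1 µg/L = 0.0151 mg/L.
After input A: C = (31·0.0151 + 0.029·1.98) / 31.03 = 0.01694 mg/L.
3.9 µg/L = 0.0039 mg/L.
After input B: C = (31.03·0.01694 + 2.65·0.0039) / 33.68 = 0.01591 mg/L.
197 L/s = 0.197 m³/s.
After input C: C = (33.68·0.01591 + 0.197·22) / 33.88 = 0.1438 mg/L.

0.144 mg/L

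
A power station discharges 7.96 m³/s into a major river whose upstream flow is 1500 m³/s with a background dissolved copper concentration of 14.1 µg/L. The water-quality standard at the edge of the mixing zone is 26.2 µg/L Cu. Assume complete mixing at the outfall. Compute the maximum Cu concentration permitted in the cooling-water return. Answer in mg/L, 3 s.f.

2.31 mg/L

14.1 µg/L = 0.0141 mg/L.
26.2 µg/L = 0.0262 mg/L.
Mass balance: 0.0262·1508 = 7.96·Cₑ + 1500·0.0141.
Cₑ = (39.51 − 21.15) / 7.96 = 2.306 mg/L.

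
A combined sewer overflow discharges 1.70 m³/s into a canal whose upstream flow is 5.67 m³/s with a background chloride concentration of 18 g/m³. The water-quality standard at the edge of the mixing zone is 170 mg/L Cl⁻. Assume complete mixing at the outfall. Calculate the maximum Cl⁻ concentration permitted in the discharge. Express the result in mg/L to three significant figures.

Mass balance: 170·7.37 = 1.7·Cₑ + 5.67·18.
Cₑ = (1253 − 102.1) / 1.7 = 677 mg/L.

677 mg/L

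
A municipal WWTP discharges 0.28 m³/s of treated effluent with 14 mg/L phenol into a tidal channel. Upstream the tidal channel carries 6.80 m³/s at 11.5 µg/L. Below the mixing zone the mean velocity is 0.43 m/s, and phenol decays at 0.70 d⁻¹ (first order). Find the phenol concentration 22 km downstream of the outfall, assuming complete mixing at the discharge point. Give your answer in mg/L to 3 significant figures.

11.5 µg/L = 0.0115 mg/L.
After complete mixing, C₀ = (0.28·14 + 6.8·0.0115) / 7.08 = 0.5647 mg/L.
Travel time t = 2.2e+04 m / 0.43 m/s = 5.116e+04 s = 0.5922 d.
C = 0.5647·exp(−0.70·0.5922) = 0.5647·0.6607 = 0.3731 mg/L.

0.373 mg/L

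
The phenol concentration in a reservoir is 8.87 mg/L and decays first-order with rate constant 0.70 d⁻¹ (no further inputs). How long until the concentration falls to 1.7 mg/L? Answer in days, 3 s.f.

2.36 d

t = ln(C₀/C)/k = ln(8.87/1.7)/0.70 = 1.652/0.70 = 2.36 d.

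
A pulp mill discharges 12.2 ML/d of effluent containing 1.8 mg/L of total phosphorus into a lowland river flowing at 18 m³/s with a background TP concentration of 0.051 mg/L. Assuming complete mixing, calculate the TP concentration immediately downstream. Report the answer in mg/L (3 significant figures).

0.0646 mg/L

12.2 ML/d = 0.1412 m³/s.
By mass balance at complete mixing, C = (0.1412·1.8 + 18·0.051) / (0.1412 + 18) = 1.172/18.14 = 0.06461 mg/L.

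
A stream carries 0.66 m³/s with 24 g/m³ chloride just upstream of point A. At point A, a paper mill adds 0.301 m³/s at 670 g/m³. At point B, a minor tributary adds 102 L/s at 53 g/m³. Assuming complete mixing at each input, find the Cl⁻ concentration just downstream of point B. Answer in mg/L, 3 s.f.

210 mg/L

After input A: C = (0.66·24 + 0.301·670) / 0.961 = 226.3 mg/L.
102 L/s = 0.102 m³/s.
After input B: C = (0.961·226.3 + 0.102·53) / 1.063 = 209.7 mg/L.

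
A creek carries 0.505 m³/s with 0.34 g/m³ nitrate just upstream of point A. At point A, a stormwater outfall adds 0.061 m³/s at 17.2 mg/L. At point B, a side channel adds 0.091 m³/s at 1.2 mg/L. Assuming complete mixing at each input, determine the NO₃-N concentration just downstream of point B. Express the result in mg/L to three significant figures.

After input A: C = (0.505·0.34 + 0.061·17.2) / 0.566 = 2.157 mg/L.
After input B: C = (0.566·2.157 + 0.091·1.2) / 0.657 = 2.025 mg/L.

2.02 mg/L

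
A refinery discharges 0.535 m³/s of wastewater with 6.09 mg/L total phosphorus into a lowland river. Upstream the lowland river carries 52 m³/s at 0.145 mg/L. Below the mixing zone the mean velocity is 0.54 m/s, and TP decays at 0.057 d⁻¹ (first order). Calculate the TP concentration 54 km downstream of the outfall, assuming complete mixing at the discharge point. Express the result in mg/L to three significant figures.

0.192 mg/L

After complete mixing, C₀ = (0.535·6.09 + 52·0.145) / 52.53 = 0.2055 mg/L.
Travel time t = 5.4e+04 m / 0.54 m/s = 1e+05 s = 1.157 d.
C = 0.2055·exp(−0.057·1.157) = 0.2055·0.9362 = 0.1924 mg/L.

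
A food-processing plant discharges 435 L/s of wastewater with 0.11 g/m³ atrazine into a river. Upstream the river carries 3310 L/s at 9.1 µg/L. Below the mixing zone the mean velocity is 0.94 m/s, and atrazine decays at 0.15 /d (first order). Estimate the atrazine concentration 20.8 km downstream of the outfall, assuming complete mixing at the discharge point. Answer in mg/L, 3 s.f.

0.0200 mg/L

435 L/s = 0.435 m³/s.
3310 L/s = 3.31 m³/s.
9.1 µg/L = 0.0091 mg/L.
After complete mixing, C₀ = (0.435·0.11 + 3.31·0.0091) / 3.745 = 0.02082 mg/L.
Travel time t = 2.08e+04 m / 0.94 m/s = 2.213e+04 s = 0.2561 d.
C = 0.02082·exp(−0.15·0.2561) = 0.02082·0.9623 = 0.02004 mg/L.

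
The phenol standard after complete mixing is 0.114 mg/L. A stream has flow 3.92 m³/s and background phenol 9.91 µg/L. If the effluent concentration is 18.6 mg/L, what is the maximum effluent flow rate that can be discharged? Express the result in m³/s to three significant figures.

9.91 µg/L = 0.00991 mg/L.
Mass balance at complete mixing: C_std·(Q_w + Q_r) = Q_w·C_e + Q_r·C_b.
Rearranging, Q_w = Q_r·(C_std − C_b)/(C_e − C_std) = 3.92·(0.114 − 0.00991) / (18.6 − 0.114) = 0.02207 m³/s.

0.0221 m³/s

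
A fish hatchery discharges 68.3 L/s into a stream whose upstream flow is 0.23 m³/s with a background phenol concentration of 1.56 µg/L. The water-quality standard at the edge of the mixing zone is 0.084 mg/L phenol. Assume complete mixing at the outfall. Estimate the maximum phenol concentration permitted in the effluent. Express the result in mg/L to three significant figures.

68.3 L/s = 0.0683 m³/s.
1.56 µg/L = 0.00156 mg/L.
Mass balance: 0.084·0.2983 = 0.0683·Cₑ + 0.23·0.00156.
Cₑ = (0.02506 − 0.0003588) / 0.0683 = 0.3616 mg/L.

0.362 mg/L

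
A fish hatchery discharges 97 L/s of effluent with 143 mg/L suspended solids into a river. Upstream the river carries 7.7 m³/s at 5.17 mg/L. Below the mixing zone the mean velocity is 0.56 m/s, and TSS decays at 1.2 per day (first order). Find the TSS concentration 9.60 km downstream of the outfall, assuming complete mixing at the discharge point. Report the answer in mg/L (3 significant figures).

97 L/s = 0.097 m³/s.
After complete mixing, C₀ = (0.097·143 + 7.7·5.17) / 7.797 = 6.885 mg/L.
Travel time t = 9600 m / 0.56 m/s = 1.714e+04 s = 0.1984 d.
C = 6.885·exp(−1.2·0.1984) = 6.885·0.7881 = 5.426 mg/L.

5.43 mg/L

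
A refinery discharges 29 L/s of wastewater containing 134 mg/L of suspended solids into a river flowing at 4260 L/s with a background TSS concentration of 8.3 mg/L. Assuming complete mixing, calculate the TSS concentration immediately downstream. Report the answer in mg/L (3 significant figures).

29 L/s = 0.029 m³/s.
4260 L/s = 4.26 m³/s.
Conservation of mass across the mixing zone: C = (0.029·134 + 4.26·8.3) / (0.029 + 4.26) = 39.24/4.289 = 9.15 mg/L.

9.15 mg/L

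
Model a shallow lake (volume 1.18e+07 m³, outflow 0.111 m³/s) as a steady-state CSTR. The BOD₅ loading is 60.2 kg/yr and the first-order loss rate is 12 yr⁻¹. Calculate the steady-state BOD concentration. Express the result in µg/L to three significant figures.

Outflow Q = 0.111 m³/s × 3.156e+07 s/yr = 3.503e+06 m³/yr.
Steady-state CSTR mass balance: W = Q·C + k·V·C, so C = W/(Q + kV).
Q + kV = 3.503e+06 + 12·1.18e+07 = 1.451e+08 m³/yr.
C = 60.2/1.451e+08 = 4.149e-07 kg/m³ = 0.0004149 mg/L = 0.4149 µg/L.

0.415 µg/L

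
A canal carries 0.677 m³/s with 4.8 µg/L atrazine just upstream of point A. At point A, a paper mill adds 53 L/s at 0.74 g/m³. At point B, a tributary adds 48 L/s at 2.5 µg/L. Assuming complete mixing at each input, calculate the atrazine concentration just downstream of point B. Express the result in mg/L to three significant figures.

0.0547 mg/L

4.8 µg/L = 0.0048 mg/L.
53 L/s = 0.053 m³/s.
After input A: C = (0.677·0.0048 + 0.053·0.74) / 0.73 = 0.05818 mg/L.
48 L/s = 0.048 m³/s.
2.5 µg/L = 0.0025 mg/L.
After input B: C = (0.73·0.05818 + 0.048·0.0025) / 0.778 = 0.05474 mg/L.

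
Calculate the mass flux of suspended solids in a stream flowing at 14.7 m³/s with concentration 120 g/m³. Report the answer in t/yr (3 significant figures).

55700 t/yr

Mass flux = Q·C = 14.7 m³/s × 120 g/m³ = 1764 g/s.
= 1764 g/s × 31.56 = 5.567e+04 t/yr.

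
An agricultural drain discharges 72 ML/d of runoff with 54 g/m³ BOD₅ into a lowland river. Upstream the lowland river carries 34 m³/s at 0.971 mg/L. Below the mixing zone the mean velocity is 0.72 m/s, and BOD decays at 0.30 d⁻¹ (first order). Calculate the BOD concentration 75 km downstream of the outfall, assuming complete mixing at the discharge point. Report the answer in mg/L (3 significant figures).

1.56 mg/L

72 ML/d = 0.8333 m³/s.
After complete mixing, C₀ = (0.8333·54 + 34·0.971) / 34.83 = 2.24 mg/L.
Travel time t = 7.5e+04 m / 0.72 m/s = 1.042e+05 s = 1.206 d.
C = 2.24·exp(−0.30·1.206) = 2.24·0.6965 = 1.56 mg/L.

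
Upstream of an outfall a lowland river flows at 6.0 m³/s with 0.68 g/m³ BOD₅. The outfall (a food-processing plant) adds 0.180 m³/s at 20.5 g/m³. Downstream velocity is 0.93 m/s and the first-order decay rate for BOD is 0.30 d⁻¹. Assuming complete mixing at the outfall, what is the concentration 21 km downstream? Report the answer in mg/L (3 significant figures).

After complete mixing, C₀ = (0.18·20.5 + 6·0.68) / 6.18 = 1.257 mg/L.
Travel time t = 2.1e+04 m / 0.93 m/s = 2.258e+04 s = 0.2614 d.
C = 1.257·exp(−0.30·0.2614) = 1.257·0.9246 = 1.162 mg/L.

1.16 mg/L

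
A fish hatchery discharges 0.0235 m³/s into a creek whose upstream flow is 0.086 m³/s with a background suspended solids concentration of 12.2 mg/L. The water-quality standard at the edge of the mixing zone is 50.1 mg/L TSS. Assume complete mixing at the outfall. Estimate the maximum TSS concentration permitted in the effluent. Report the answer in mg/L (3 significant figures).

Mass balance: 50.1·0.1095 = 0.0235·Cₑ + 0.086·12.2.
Cₑ = (5.486 − 1.049) / 0.0235 = 188.8 mg/L.

189 mg/L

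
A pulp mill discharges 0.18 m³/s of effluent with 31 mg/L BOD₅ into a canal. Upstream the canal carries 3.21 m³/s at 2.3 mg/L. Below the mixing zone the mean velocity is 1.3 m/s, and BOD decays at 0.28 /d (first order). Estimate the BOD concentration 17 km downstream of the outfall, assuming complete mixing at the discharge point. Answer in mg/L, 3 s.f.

After complete mixing, C₀ = (0.18·31 + 3.21·2.3) / 3.39 = 3.824 mg/L.
Travel time t = 1.7e+04 m / 1.3 m/s = 1.308e+04 s = 0.1514 d.
C = 3.824·exp(−0.28·0.1514) = 3.824·0.9585 = 3.665 mg/L.

3.67 mg/L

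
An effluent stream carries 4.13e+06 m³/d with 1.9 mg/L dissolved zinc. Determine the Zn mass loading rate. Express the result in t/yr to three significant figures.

2870 t/yr

4.13e+06 m³/d = 47.8 m³/s.
Mass flux = Q·C = 47.8 m³/s × 1.9 g/m³ = 90.82 g/s.
= 90.82 g/s × 31.56 = 2866 t/yr.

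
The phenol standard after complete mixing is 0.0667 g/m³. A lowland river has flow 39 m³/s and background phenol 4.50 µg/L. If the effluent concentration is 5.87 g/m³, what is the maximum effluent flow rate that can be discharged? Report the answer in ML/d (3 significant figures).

4.50 µg/L = 0.0045 mg/L.
Mass balance at complete mixing: C_std·(Q_w + Q_r) = Q_w·C_e + Q_r·C_b.
Rearranging, Q_w = Q_r·(C_std − C_b)/(C_e − C_std) = 39·(0.0667 − 0.0045) / (5.87 − 0.0667) = 0.418 m³/s.
= 36.12 ML/d.

36.1 ML/d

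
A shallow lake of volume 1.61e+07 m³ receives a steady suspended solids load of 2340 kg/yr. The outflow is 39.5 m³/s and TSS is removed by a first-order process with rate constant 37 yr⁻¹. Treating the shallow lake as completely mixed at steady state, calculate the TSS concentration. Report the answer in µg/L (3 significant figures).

1.27 µg/L

Outflow Q = 39.5 m³/s × 3.156e+07 s/yr = 1.247e+09 m³/yr.
Steady-state CSTR mass balance: W = Q·C + k·V·C, so C = W/(Q + kV).
Q + kV = 1.247e+09 + 37·1.61e+07 = 1.842e+09 m³/yr.
C = 2340/1.842e+09 = 1.27e-06 kg/m³ = 0.00127 mg/L = 1.27 µg/L.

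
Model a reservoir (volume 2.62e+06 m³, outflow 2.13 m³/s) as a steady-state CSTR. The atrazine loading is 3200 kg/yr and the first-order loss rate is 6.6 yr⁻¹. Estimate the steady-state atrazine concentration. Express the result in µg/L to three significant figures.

37.9 µg/L

Outflow Q = 2.13 m³/s × 3.156e+07 s/yr = 6.722e+07 m³/yr.
Steady-state CSTR mass balance: W = Q·C + k·V·C, so C = W/(Q + kV).
Q + kV = 6.722e+07 + 6.6·2.62e+06 = 8.451e+07 m³/yr.
C = 3200/8.451e+07 = 3.787e-05 kg/m³ = 0.03787 mg/L = 37.87 µg/L.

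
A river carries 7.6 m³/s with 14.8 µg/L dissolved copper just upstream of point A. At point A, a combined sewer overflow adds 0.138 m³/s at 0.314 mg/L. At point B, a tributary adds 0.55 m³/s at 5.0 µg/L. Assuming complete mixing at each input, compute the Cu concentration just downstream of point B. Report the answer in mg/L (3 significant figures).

0.0191 mg/L

14.8 µg/L = 0.0148 mg/L.
After input A: C = (7.6·0.0148 + 0.138·0.314) / 7.738 = 0.02014 mg/L.
5.0 µg/L = 0.005 mg/L.
After input B: C = (7.738·0.02014 + 0.55·0.005) / 8.288 = 0.01913 mg/L.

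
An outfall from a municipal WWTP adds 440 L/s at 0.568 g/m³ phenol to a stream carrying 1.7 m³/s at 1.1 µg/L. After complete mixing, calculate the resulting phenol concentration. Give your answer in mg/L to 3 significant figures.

0.118 mg/L

440 L/s = 0.44 m³/s.
1.1 µg/L = 0.0011 mg/L.
Conservation of mass across the mixing zone: C = (0.44·0.568 + 1.7·0.0011) / (0.44 + 1.7) = 0.2518/2.14 = 0.1177 mg/L.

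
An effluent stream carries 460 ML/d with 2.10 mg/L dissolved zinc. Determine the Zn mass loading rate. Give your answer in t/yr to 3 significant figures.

353 t/yr

460 ML/d = 5.324 m³/s.
Mass flux = Q·C = 5.324 m³/s × 2.1 g/m³ = 11.18 g/s.
= 11.18 g/s × 31.56 = 352.8 t/yr.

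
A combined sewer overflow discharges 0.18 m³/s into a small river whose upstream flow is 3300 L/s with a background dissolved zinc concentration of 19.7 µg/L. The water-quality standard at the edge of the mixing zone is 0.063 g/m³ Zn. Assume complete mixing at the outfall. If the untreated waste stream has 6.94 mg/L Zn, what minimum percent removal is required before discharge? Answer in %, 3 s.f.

87.7 %

3300 L/s = 3.3 m³/s.
19.7 µg/L = 0.0197 mg/L.
Mass balance: 0.063·3.48 = 0.18·Cₑ + 3.3·0.0197.
Cₑ = (0.2192 − 0.06501) / 0.18 = 0.8568 mg/L.
Required removal = 1 − 0.8568/6.94 = 87.65 %.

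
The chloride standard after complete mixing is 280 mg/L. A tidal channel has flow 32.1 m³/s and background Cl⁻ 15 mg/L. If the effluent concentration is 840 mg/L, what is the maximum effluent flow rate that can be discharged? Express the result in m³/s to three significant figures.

Mass balance at complete mixing: C_std·(Q_w + Q_r) = Q_w·C_e + Q_r·C_b.
Rearranging, Q_w = Q_r·(C_std − C_b)/(C_e − C_std) = 32.1·(280 − 15) / (840 − 280) = 15.19 m³/s.

15.2 m³/s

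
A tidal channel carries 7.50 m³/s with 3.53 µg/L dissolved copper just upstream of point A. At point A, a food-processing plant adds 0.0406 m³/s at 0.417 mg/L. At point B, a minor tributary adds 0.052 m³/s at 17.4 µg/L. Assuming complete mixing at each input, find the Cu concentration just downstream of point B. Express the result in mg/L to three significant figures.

3.53 µg/L = 0.00353 mg/L.
After input A: C = (7.5·0.00353 + 0.0406·0.417) / 7.541 = 0.005756 mg/L.
17.4 µg/L = 0.0174 mg/L.
After input B: C = (7.541·0.005756 + 0.052·0.0174) / 7.593 = 0.005836 mg/L.

0.00584 mg/L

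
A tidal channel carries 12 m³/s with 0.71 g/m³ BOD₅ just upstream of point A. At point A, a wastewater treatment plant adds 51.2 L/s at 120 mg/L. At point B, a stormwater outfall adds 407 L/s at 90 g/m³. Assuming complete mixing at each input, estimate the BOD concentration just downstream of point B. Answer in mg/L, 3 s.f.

4.12 mg/L

51.2 L/s = 0.0512 m³/s.
After input A: C = (12·0.71 + 0.0512·120) / 12.05 = 1.217 mg/L.
407 L/s = 0.407 m³/s.
After input B: C = (12.05·1.217 + 0.407·90) / 12.46 = 4.117 mg/L.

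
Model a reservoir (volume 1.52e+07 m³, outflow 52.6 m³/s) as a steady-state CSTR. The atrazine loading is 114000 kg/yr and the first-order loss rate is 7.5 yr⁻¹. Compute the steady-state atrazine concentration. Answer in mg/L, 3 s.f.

0.0643 mg/L

Outflow Q = 52.6 m³/s × 3.156e+07 s/yr = 1.66e+09 m³/yr.
Steady-state CSTR mass balance: W = Q·C + k·V·C, so C = W/(Q + kV).
Q + kV = 1.66e+09 + 7.5·1.52e+07 = 1.774e+09 m³/yr.
C = 114000/1.774e+09 = 6.426e-05 kg/m³ = 0.06426 mg/L.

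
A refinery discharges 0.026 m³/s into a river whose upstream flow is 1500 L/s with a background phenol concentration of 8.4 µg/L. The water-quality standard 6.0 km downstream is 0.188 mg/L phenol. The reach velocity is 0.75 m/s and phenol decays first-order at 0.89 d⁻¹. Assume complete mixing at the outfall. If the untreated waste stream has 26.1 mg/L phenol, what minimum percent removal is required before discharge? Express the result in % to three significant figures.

55.9 %

1500 L/s = 1.5 m³/s.
8.4 µg/L = 0.0084 mg/L.
Travel time to the compliance point: t = 6000/0.75 = 8000 s = 0.09259 d; decay factor exp(−0.89·0.09259) = 0.9209.
So the concentration just after mixing may be at most 0.188/0.9209 = 0.2041 mg/L.
Mass balance: 0.2041·1.526 = 0.026·Cₑ + 1.5·0.0084.
Cₑ = (0.3115 − 0.0126) / 0.026 = 11.5 mg/L.
Required removal = 1 − 11.5/26.1 = 55.95 %.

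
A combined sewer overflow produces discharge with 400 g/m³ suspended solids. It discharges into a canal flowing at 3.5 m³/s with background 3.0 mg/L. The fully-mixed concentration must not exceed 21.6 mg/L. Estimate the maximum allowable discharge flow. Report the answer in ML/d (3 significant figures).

Mass balance at complete mixing: C_std·(Q_w + Q_r) = Q_w·C_e + Q_r·C_b.
Rearranging, Q_w = Q_r·(C_std − C_b)/(C_e − C_std) = 3.5·(21.6 − 3) / (400 − 21.6) = 0.172 m³/s.
= 14.86 ML/d.

14.9 ML/d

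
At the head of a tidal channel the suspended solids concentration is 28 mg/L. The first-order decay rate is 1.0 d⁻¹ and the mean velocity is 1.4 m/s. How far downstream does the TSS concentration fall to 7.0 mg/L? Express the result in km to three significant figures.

168 km

From C = C₀·e^(−kt), t = ln(C₀/C)/k = ln(28/7.0)/1.0 = 1.386/1.0 = 1.386 d.
Distance = v·t = 1.4 m/s × 1.198e+05 s = 1.677e+05 m = 167.7 km.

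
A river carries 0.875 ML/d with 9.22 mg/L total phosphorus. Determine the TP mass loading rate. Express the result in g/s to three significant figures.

0.0934 g/s

0.875 ML/d = 0.01013 m³/s.
Mass flux = Q·C = 0.01013 m³/s × 9.22 g/m³ = 0.09337 g/s.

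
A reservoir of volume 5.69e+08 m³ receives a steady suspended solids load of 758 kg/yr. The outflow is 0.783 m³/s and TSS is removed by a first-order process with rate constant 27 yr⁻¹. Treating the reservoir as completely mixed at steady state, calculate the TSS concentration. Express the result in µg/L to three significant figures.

0.0493 µg/L

Outflow Q = 0.783 m³/s × 3.156e+07 s/yr = 2.471e+07 m³/yr.
Steady-state CSTR mass balance: W = Q·C + k·V·C, so C = W/(Q + kV).
Q + kV = 2.471e+07 + 27·5.69e+08 = 1.539e+10 m³/yr.
C = 758/1.539e+10 = 4.926e-08 kg/m³ = 4.926e-05 mg/L = 0.04926 µg/L.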